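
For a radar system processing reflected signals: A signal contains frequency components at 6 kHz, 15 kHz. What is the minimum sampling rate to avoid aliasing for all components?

The highest frequency component is f_max = 15 kHz.
Nyquist rate = 2 * f_max = 2 * 15 kHz = 30 kHz.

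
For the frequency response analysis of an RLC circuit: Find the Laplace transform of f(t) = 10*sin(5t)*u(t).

Standard pair: sin(wt)*u(t) <-> w/(s^2+w^2)
With w = 5: L{10*sin(5t)*u(t)} = 50/(s^2+25)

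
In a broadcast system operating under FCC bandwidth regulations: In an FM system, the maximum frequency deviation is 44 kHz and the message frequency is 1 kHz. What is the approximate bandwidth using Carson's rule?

Carson's rule: BW = 2*(delta_f + f_m)
= 2*(44 + 1) kHz = 90 kHz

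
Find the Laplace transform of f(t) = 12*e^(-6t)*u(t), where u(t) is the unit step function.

Standard Laplace transform pair:
e^(-at)*u(t) <-> 1/(s+a)
With a = 6: L{12*e^(-6t)*u(t)} = 12/(s+6), ROC: Re(s) > -6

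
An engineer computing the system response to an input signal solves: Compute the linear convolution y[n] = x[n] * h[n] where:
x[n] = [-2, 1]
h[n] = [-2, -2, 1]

y[n] = sum_k x[k]*h[n-k]. Output length = len(x) + len(h) - 1 = 2 + 3 - 1 = 4.
y[0] = -2*-2 = 4
y[1] = 1*-2 + -2*-2 = 2
y[2] = 1*-2 + -2*1 = -4
y[3] = 1*1 = 1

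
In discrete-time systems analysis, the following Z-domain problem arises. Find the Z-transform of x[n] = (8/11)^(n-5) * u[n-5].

Time-shifting property: if X(z) = Z{x[n]}, then Z{x[n-d]} = z^(-d) * X(z)
X(z) = z/(z - 8/11) for x[n] = (8/11)^n * u[n]
Z{x[n-5]} = z^(-5) * z/(z - 8/11) = z^(-4)/(z - 8/11)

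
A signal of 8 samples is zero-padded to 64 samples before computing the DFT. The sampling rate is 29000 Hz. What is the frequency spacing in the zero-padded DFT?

Original DFT: N = 8, resolution = f_s/N = 29000/8 = 3625 Hz
Zero-padded DFT: N = 64, resolution = f_s/N = 29000/64 = 3625/8 Hz
Zero-padding interpolates the spectrum (finer frequency grid)
but does NOT improve the true spectral resolution (ability to resolve close frequencies).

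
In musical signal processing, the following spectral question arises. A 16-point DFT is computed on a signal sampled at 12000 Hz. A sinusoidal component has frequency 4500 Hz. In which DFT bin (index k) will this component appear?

DFT frequency resolution = f_s/N = 12000/16 = 750 Hz
Bin index k = f_signal / resolution = 4500 / 750 = 6
The signal frequency 4500 Hz falls in DFT bin k = 6.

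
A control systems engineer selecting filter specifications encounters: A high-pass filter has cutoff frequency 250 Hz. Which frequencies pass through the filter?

A high-pass filter passes all frequencies above the cutoff frequency 250 Hz and attenuates lower frequencies.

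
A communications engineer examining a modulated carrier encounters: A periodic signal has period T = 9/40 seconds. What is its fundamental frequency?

The fundamental frequency is the reciprocal of the period.
f = 1/T = 1/(9/40) = 40/9 Hz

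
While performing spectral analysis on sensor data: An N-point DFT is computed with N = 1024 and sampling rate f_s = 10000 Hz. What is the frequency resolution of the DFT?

DFT frequency resolution = f_s / N
= 10000 / 1024 = 625/64 Hz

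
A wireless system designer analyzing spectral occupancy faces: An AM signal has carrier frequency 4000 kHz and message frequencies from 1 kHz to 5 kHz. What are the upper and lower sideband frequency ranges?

Upper sideband (USB) = fc + [fm_low, fm_high] = 4000 + [1, 5] = [4001, 4005] kHz
Lower sideband (LSB) = fc - [fm_high, fm_low] = 4000 - [5, 1] = [3995, 3999] kHz
Total occupied spectrum: 3995 kHz to 4005 kHz (plus carrier at 4000 kHz)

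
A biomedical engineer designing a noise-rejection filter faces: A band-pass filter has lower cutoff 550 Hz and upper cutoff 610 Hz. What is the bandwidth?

Bandwidth = f_high - f_low
= 610 Hz - 550 Hz = 60 Hz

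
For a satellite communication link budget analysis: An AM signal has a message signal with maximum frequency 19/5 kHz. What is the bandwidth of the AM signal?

In AM (double-sideband), the bandwidth is twice the message frequency.
BW = 2 * f_m = 2 * 19/5 kHz = 38/5 kHz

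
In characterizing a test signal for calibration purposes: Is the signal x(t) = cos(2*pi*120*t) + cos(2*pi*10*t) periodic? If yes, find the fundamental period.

f1 = 120 Hz, f2 = 10 Hz
Period T1 = 1/120, T2 = 1/10
Ratio T1/T2 = 10/120, which is rational.
The signal is periodic with fundamental period T = 1/GCD(120,10) = 1/10 s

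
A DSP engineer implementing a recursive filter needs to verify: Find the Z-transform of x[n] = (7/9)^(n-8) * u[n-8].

Time-shifting property: if X(z) = Z{x[n]}, then Z{x[n-d]} = z^(-d) * X(z)
X(z) = z/(z - 7/9) for x[n] = (7/9)^n * u[n]
Z{x[n-8]} = z^(-8) * z/(z - 7/9) = z^(-7)/(z - 7/9)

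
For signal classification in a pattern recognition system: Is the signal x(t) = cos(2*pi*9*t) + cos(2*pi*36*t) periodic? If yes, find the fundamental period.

f1 = 9 Hz, f2 = 36 Hz
Period T1 = 1/9, T2 = 1/36
Ratio T1/T2 = 36/9, which is rational.
The signal is periodic with fundamental period T = 1/GCD(9,36) = 1/9 s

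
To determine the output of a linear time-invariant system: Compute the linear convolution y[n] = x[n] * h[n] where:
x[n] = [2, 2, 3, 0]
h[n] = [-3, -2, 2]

y[n] = sum_k x[k]*h[n-k]. Output length = len(x) + len(h) - 1 = 4 + 3 - 1 = 6.
y[0] = 2*-3 = -6
y[1] = 2*-3 + 2*-2 = -10
y[2] = 3*-3 + 2*-2 + 2*2 = -9
y[3] = 0*-3 + 3*-2 + 2*2 = -2
y[4] = 0*-2 + 3*2 = 6
y[5] = 0*2 = 0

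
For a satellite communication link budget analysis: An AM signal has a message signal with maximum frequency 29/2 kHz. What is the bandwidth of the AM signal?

In AM (double-sideband), the bandwidth is twice the message frequency.
BW = 2 * f_m = 2 * 29/2 kHz = 29 kHz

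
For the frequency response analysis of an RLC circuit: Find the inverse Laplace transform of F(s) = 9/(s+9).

Standard pair: k/(s+a) <-> k*e^(-at)*u(t)
With k=9, a=9: f(t) = 9*e^(-9t)*u(t)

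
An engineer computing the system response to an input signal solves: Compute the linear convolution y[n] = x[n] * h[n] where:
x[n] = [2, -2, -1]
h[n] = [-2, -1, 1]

y[n] = sum_k x[k]*h[n-k]. Output length = len(x) + len(h) - 1 = 3 + 3 - 1 = 5.
y[0] = 2*-2 = -4
y[1] = -2*-2 + 2*-1 = 2
y[2] = -1*-2 + -2*-1 + 2*1 = 6
y[3] = -1*-1 + -2*1 = -1
y[4] = -1*1 = -1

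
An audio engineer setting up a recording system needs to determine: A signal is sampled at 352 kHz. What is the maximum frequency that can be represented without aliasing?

The maximum frequency that can be represented without aliasing
is the Nyquist frequency: f_max = f_s / 2 = 352 kHz / 2 = 176 kHz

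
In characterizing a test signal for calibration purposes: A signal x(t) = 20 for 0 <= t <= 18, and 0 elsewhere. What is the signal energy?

Energy = integral of |x(t)|^2 dt over the signal duration
= 20^2 * 18 = 400 * 18 = 7200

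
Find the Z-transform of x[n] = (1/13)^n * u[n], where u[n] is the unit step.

The Z-transform of a^n * u[n] is z/(z-a) for |z| > |a|.
Here a = 1/13, so X(z) = z/(z - (1/13)) = 13z/(13z - 1)
ROC: |z| > 1/13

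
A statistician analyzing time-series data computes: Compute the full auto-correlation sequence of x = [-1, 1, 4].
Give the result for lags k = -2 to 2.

r_xx[k] = sum_m x[m]*x[m+k], indexed from 0, for k = -2 to 2:
  r_xx[-2] = x[2]*x[0] = -4
  r_xx[-1] = x[1]*x[0] + x[2]*x[1] = 3
  r_xx[0] = x[0]*x[0] + x[1]*x[1] + x[2]*x[2] = 18
  r_xx[1] = x[0]*x[1] + x[1]*x[2] = 3
  r_xx[2] = x[0]*x[2] = -4
r_xx = [-4, 3, 18, 3, -4]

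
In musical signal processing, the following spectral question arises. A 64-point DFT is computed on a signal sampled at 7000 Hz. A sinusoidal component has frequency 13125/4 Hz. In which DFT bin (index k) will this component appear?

DFT frequency resolution = f_s/N = 7000/64 = 875/8 Hz
Bin index k = f_signal / resolution = 13125/4 / 875/8 = 30
The signal frequency 13125/4 Hz falls in DFT bin k = 30.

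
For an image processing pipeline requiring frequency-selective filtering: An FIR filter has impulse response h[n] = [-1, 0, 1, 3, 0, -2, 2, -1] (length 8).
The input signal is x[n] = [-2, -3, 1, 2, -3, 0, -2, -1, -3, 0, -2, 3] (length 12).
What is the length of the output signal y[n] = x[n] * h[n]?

For linear convolution, the output length is:
len(y) = len(x) + len(h) - 1 = 12 + 8 - 1 = 19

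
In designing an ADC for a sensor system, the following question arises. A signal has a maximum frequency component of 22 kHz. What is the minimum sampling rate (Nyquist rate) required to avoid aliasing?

By the Nyquist-Shannon sampling theorem,
the minimum sampling rate (Nyquist rate) must be at least 2 * f_max.
Nyquist rate = 2 * 22 kHz = 44 kHz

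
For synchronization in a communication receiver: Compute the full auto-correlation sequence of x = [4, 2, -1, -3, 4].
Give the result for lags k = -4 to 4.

r_xx[k] = sum_m x[m]*x[m+k], indexed from 0, for k = -4 to 4:
  r_xx[-4] = x[4]*x[0] = 16
  r_xx[-3] = x[3]*x[0] + x[4]*x[1] = -4
  r_xx[-2] = x[2]*x[0] + x[3]*x[1] + x[4]*x[2] = -14
  r_xx[-1] = x[1]*x[0] + x[2]*x[1] + x[3]*x[2] + x[4]*x[3] = -3
  r_xx[0] = x[0]*x[0] + x[1]*x[1] + x[2]*x[2] + x[3]*x[3] + x[4]*x[4] = 46
  r_xx[1] = x[0]*x[1] + x[1]*x[2] + x[2]*x[3] + x[3]*x[4] = -3
  r_xx[2] = x[0]*x[2] + x[1]*x[3] + x[2]*x[4] = -14
  r_xx[3] = x[0]*x[3] + x[1]*x[4] = -4
  r_xx[4] = x[0]*x[4] = 16
r_xx = [16, -4, -14, -3, 46, -3, -14, -4, 16]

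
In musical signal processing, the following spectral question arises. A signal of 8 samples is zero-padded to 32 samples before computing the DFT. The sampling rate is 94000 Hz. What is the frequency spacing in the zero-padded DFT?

Original DFT: N = 8, resolution = f_s/N = 94000/8 = 11750 Hz
Zero-padded DFT: N = 32, resolution = f_s/N = 94000/32 = 5875/2 Hz
Zero-padding interpolates the spectrum (finer frequency grid)
but does NOT improve the true spectral resolution (ability to resolve close frequencies).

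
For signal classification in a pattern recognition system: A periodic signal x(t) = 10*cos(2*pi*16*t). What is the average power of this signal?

Average power of A*cos(wt) is A^2/2.
P = 10^2 / 2 = 100/2 = 50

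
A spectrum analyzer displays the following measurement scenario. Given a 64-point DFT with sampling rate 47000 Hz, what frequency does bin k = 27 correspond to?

The frequency of DFT bin k is: f_k = k * f_s / N
f_27 = 27 * 47000 / 64 = 158625/8 Hz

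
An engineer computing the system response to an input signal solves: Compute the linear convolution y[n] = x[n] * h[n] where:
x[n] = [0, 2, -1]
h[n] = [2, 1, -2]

y[n] = sum_k x[k]*h[n-k]. Output length = len(x) + len(h) - 1 = 3 + 3 - 1 = 5.
y[0] = 0*2 = 0
y[1] = 2*2 + 0*1 = 4
y[2] = -1*2 + 2*1 + 0*-2 = 0
y[3] = -1*1 + 2*-2 = -5
y[4] = -1*-2 = 2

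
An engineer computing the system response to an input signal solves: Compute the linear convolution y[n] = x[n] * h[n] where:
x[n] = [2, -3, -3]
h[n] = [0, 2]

y[n] = sum_k x[k]*h[n-k]. Output length = len(x) + len(h) - 1 = 3 + 2 - 1 = 4.
y[0] = 2*0 = 0
y[1] = -3*0 + 2*2 = 4
y[2] = -3*0 + -3*2 = -6
y[3] = -3*2 = -6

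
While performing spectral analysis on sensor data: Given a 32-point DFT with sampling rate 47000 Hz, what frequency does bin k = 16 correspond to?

The frequency of DFT bin k is: f_k = k * f_s / N
f_16 = 16 * 47000 / 32 = 23500 Hz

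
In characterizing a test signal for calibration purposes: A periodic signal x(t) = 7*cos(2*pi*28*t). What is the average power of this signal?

Average power of A*cos(wt) is A^2/2.
P = 7^2 / 2 = 49/2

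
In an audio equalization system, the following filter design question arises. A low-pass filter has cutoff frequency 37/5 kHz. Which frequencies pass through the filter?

A low-pass filter passes all frequencies below the cutoff frequency 37/5 kHz and attenuates higher frequencies.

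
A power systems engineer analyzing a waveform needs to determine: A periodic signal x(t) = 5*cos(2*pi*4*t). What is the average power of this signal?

Average power of A*cos(wt) is A^2/2.
P = 5^2 / 2 = 25/2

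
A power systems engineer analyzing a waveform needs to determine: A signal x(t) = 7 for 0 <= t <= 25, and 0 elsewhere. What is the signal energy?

Energy = integral of |x(t)|^2 dt over the signal duration
= 7^2 * 25 = 49 * 25 = 1225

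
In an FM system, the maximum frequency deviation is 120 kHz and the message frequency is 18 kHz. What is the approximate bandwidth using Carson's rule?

Carson's rule: BW = 2*(delta_f + f_m)
= 2*(120 + 18) kHz = 276 kHz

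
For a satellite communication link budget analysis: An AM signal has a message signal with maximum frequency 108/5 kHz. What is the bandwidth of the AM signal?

In AM (double-sideband), the bandwidth is twice the message frequency.
BW = 2 * f_m = 2 * 108/5 kHz = 216/5 kHz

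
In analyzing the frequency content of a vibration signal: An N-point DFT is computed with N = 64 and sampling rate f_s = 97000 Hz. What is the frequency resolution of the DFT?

DFT frequency resolution = f_s / N
= 97000 / 64 = 12125/8 Hz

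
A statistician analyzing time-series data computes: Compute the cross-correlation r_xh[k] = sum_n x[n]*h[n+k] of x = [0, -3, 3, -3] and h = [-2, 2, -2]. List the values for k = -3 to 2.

Both sequences indexed from 0 and zero outside their support.
Lags with overlap: k = -3 to 2.
  r_xh[-3] = x[3]*h[0] = 6
  r_xh[-2] = x[2]*h[0] + x[3]*h[1] = -12
  r_xh[-1] = x[1]*h[0] + x[2]*h[1] + x[3]*h[2] = 18
  r_xh[0] = x[0]*h[0] + x[1]*h[1] + x[2]*h[2] = -12
  r_xh[1] = x[0]*h[1] + x[1]*h[2] = 6
  r_xh[2] = x[0]*h[2] = 0
r_xh = [6, -12, 18, -12, 6, 0] (for k = -3, ..., 2)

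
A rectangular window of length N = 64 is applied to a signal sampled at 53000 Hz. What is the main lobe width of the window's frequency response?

For a rectangular window of length N,
the main lobe width in frequency is 2*f_s/N.
= 2*53000/64 = 6625/4 Hz
This determines the minimum frequency separation for resolving two sinusoids.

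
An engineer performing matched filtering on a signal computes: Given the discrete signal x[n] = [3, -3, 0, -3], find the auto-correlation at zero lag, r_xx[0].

The auto-correlation at zero lag r_xx[0] equals the signal energy.
r_xx[0] = sum of x[n]^2 = 3^2 + (-3)^2 + 0^2 + (-3)^2
= 9 + 9 + 0 + 9 = 27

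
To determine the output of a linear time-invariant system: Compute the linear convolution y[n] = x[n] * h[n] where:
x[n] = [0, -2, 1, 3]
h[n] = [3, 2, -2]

y[n] = sum_k x[k]*h[n-k]. Output length = len(x) + len(h) - 1 = 4 + 3 - 1 = 6.
y[0] = 0*3 = 0
y[1] = -2*3 + 0*2 = -6
y[2] = 1*3 + -2*2 + 0*-2 = -1
y[3] = 3*3 + 1*2 + -2*-2 = 15
y[4] = 3*2 + 1*-2 = 4
y[5] = 3*-2 = -6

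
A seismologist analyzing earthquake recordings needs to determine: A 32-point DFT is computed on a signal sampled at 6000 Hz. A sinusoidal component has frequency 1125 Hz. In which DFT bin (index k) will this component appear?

DFT frequency resolution = f_s/N = 6000/32 = 375/2 Hz
Bin index k = f_signal / resolution = 1125 / 375/2 = 6
The signal frequency 1125 Hz falls in DFT bin k = 6.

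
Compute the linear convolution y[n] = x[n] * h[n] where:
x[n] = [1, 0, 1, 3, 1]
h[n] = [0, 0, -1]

y[n] = sum_k x[k]*h[n-k]. Output length = len(x) + len(h) - 1 = 5 + 3 - 1 = 7.
y[0] = 1*0 = 0
y[1] = 0*0 + 1*0 = 0
y[2] = 1*0 + 0*0 + 1*-1 = -1
y[3] = 3*0 + 1*0 + 0*-1 = 0
y[4] = 1*0 + 3*0 + 1*-1 = -1
y[5] = 1*0 + 3*-1 = -3
y[6] = 1*-1 = -1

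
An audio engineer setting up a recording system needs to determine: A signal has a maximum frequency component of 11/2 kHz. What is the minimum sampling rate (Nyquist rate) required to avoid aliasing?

By the Nyquist-Shannon sampling theorem,
the minimum sampling rate (Nyquist rate) must be at least 2 * f_max.
Nyquist rate = 2 * 11/2 kHz = 11 kHz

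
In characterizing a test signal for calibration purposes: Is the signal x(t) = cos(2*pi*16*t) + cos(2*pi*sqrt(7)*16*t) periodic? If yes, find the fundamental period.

f1 = 16 Hz, f2 = 16*sqrt(7) Hz
Ratio f2/f1 = sqrt(7), which is irrational.
Since the frequency ratio is irrational, no common period exists.
The signal is not periodic.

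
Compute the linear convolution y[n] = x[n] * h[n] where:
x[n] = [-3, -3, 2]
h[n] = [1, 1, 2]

y[n] = sum_k x[k]*h[n-k]. Output length = len(x) + len(h) - 1 = 3 + 3 - 1 = 5.
y[0] = -3*1 = -3
y[1] = -3*1 + -3*1 = -6
y[2] = 2*1 + -3*1 + -3*2 = -7
y[3] = 2*1 + -3*2 = -4
y[4] = 2*2 = 4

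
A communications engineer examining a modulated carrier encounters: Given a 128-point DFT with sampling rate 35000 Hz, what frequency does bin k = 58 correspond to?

The frequency of DFT bin k is: f_k = k * f_s / N
f_58 = 58 * 35000 / 128 = 126875/8 Hz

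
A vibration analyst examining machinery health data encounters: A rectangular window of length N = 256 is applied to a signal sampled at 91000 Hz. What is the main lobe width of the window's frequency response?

For a rectangular window of length N,
the main lobe width in frequency is 2*f_s/N.
= 2*91000/256 = 11375/16 Hz
This determines the minimum frequency separation for resolving two sinusoids.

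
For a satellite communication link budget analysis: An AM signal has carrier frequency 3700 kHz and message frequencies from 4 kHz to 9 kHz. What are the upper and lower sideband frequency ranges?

Upper sideband (USB) = fc + [fm_low, fm_high] = 3700 + [4, 9] = [3704, 3709] kHz
Lower sideband (LSB) = fc - [fm_high, fm_low] = 3700 - [9, 4] = [3691, 3696] kHz
Total occupied spectrum: 3691 kHz to 3709 kHz (plus carrier at 3700 kHz)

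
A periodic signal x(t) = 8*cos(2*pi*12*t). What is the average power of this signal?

Average power of A*cos(wt) is A^2/2.
P = 8^2 / 2 = 64/2 = 32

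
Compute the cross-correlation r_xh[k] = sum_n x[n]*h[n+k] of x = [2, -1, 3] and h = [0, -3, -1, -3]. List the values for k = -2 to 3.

Both sequences indexed from 0 and zero outside their support.
Lags with overlap: k = -2 to 3.
  r_xh[-2] = x[2]*h[0] = 0
  r_xh[-1] = x[1]*h[0] + x[2]*h[1] = -9
  r_xh[0] = x[0]*h[0] + x[1]*h[1] + x[2]*h[2] = 0
  r_xh[1] = x[0]*h[1] + x[1]*h[2] + x[2]*h[3] = -14
  r_xh[2] = x[0]*h[2] + x[1]*h[3] = 1
  r_xh[3] = x[0]*h[3] = -6
r_xh = [0, -9, 0, -14, 1, -6] (for k = -2, ..., 3)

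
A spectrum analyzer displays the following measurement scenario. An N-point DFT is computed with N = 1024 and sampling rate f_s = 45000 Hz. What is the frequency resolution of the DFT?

DFT frequency resolution = f_s / N
= 45000 / 1024 = 5625/128 Hz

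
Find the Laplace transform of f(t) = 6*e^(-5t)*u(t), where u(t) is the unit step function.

Standard Laplace transform pair:
e^(-at)*u(t) <-> 1/(s+a)
With a = 5: L{6*e^(-5t)*u(t)} = 6/(s+5), ROC: Re(s) > -5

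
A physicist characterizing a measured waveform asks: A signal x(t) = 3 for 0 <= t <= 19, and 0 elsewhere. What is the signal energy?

Energy = integral of |x(t)|^2 dt over the signal duration
= 3^2 * 19 = 9 * 19 = 171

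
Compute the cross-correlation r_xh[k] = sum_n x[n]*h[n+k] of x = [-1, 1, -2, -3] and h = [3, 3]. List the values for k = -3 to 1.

Both sequences indexed from 0 and zero outside their support.
Lags with overlap: k = -3 to 1.
  r_xh[-3] = x[3]*h[0] = -9
  r_xh[-2] = x[2]*h[0] + x[3]*h[1] = -15
  r_xh[-1] = x[1]*h[0] + x[2]*h[1] = -3
  r_xh[0] = x[0]*h[0] + x[1]*h[1] = 0
  r_xh[1] = x[0]*h[1] = -3
r_xh = [-9, -15, -3, 0, -3] (for k = -3, ..., 1)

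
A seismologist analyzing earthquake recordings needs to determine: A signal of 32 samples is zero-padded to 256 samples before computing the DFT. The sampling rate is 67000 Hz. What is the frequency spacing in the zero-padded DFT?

Original DFT: N = 32, resolution = f_s/N = 67000/32 = 8375/4 Hz
Zero-padded DFT: N = 256, resolution = f_s/N = 67000/256 = 8375/32 Hz
Zero-padding interpolates the spectrum (finer frequency grid)
but does NOT improve the true spectral resolution (ability to resolve close frequencies).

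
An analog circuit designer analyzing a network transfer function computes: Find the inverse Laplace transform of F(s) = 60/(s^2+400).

Standard pair: w/(s^2+w^2) <-> sin(wt)*u(t)
Recognize w^2 = 400, so w = 20; numerator 60 = 3*20.
f(t) = 3*sin(20t)*u(t)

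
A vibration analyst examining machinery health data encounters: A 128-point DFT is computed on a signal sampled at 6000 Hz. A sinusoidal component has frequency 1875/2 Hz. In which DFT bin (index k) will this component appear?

DFT frequency resolution = f_s/N = 6000/128 = 375/8 Hz
Bin index k = f_signal / resolution = 1875/2 / 375/8 = 20
The signal frequency 1875/2 Hz falls in DFT bin k = 20.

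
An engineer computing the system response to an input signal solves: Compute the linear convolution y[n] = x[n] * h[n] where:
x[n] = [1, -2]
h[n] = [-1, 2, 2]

y[n] = sum_k x[k]*h[n-k]. Output length = len(x) + len(h) - 1 = 2 + 3 - 1 = 4.
y[0] = 1*-1 = -1
y[1] = -2*-1 + 1*2 = 4
y[2] = -2*2 + 1*2 = -2
y[3] = -2*2 = -4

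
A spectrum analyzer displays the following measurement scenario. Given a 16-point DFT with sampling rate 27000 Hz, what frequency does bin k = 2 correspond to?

The frequency of DFT bin k is: f_k = k * f_s / N
f_2 = 2 * 27000 / 16 = 3375 Hz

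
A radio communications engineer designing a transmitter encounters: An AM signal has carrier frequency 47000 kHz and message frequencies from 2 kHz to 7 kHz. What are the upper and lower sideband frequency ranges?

Upper sideband (USB) = fc + [fm_low, fm_high] = 47000 + [2, 7] = [47002, 47007] kHz
Lower sideband (LSB) = fc - [fm_high, fm_low] = 47000 - [7, 2] = [46993, 46998] kHz
Total occupied spectrum: 46993 kHz to 47007 kHz (plus carrier at 47000 kHz)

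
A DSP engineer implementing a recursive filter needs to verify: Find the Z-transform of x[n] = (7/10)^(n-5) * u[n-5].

Time-shifting property: if X(z) = Z{x[n]}, then Z{x[n-d]} = z^(-d) * X(z)
X(z) = z/(z - 7/10) for x[n] = (7/10)^n * u[n]
Z{x[n-5]} = z^(-5) * z/(z - 7/10) = z^(-4)/(z - 7/10)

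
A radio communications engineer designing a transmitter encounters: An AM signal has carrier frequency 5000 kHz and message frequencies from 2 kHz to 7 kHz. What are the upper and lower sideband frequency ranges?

Upper sideband (USB) = fc + [fm_low, fm_high] = 5000 + [2, 7] = [5002, 5007] kHz
Lower sideband (LSB) = fc - [fm_high, fm_low] = 5000 - [7, 2] = [4993, 4998] kHz
Total occupied spectrum: 4993 kHz to 5007 kHz (plus carrier at 5000 kHz)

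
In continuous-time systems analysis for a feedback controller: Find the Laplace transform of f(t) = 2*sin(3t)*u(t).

Standard pair: sin(wt)*u(t) <-> w/(s^2+w^2)
With w = 3: L{2*sin(3t)*u(t)} = 6/(s^2+9)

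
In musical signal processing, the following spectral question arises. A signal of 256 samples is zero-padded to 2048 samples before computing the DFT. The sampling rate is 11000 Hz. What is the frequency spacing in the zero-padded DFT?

Original DFT: N = 256, resolution = f_s/N = 11000/256 = 1375/32 Hz
Zero-padded DFT: N = 2048, resolution = f_s/N = 11000/2048 = 1375/256 Hz
Zero-padding interpolates the spectrum (finer frequency grid)
but does NOT improve the true spectral resolution (ability to resolve close frequencies).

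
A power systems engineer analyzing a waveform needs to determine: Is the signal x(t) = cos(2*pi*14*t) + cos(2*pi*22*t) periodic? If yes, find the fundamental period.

f1 = 14 Hz, f2 = 22 Hz
Period T1 = 1/14, T2 = 1/22
Ratio T1/T2 = 22/14, which is rational.
The signal is periodic with fundamental period T = 1/GCD(14,22) = 1/2 s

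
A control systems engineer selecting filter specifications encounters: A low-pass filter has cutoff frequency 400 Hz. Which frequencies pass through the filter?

A low-pass filter passes all frequencies below the cutoff frequency 400 Hz and attenuates higher frequencies.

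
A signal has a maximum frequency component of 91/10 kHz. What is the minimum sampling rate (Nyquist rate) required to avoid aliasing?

By the Nyquist-Shannon sampling theorem,
the minimum sampling rate (Nyquist rate) must be at least 2 * f_max.
Nyquist rate = 2 * 91/10 kHz = 91/5 kHz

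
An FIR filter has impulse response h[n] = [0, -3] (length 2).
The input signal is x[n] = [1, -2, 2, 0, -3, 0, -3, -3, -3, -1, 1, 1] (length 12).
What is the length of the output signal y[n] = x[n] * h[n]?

For linear convolution, the output length is:
len(y) = len(x) + len(h) - 1 = 12 + 2 - 1 = 13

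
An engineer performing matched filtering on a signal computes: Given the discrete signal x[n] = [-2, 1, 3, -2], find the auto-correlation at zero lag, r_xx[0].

The auto-correlation at zero lag r_xx[0] equals the signal energy.
r_xx[0] = sum of x[n]^2 = (-2)^2 + 1^2 + 3^2 + (-2)^2
= 4 + 1 + 9 + 4 = 18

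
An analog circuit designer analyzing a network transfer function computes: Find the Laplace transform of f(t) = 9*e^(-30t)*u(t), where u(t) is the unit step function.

Standard Laplace transform pair:
e^(-at)*u(t) <-> 1/(s+a)
With a = 30: L{9*e^(-30t)*u(t)} = 9/(s+30), ROC: Re(s) > -30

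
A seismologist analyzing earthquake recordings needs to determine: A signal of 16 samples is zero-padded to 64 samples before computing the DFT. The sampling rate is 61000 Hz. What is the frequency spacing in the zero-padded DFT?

Original DFT: N = 16, resolution = f_s/N = 61000/16 = 7625/2 Hz
Zero-padded DFT: N = 64, resolution = f_s/N = 61000/64 = 7625/8 Hz
Zero-padding interpolates the spectrum (finer frequency grid)
but does NOT improve the true spectral resolution (ability to resolve close frequencies).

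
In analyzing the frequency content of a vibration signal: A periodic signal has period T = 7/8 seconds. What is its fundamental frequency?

The fundamental frequency is the reciprocal of the period.
f = 1/T = 1/(7/8) = 8/7 Hz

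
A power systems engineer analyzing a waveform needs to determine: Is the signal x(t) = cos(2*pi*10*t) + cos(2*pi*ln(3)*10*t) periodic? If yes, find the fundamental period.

f1 = 10 Hz, f2 = 10*ln(3) Hz
Ratio f2/f1 = ln(3), which is irrational.
Since the frequency ratio is irrational, no common period exists.
The signal is not periodic.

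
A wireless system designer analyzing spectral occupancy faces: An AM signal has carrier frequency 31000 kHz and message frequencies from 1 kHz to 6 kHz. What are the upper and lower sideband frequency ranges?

Upper sideband (USB) = fc + [fm_low, fm_high] = 31000 + [1, 6] = [31001, 31006] kHz
Lower sideband (LSB) = fc - [fm_high, fm_low] = 31000 - [6, 1] = [30994, 30999] kHz
Total occupied spectrum: 30994 kHz to 31006 kHz (plus carrier at 31000 kHz)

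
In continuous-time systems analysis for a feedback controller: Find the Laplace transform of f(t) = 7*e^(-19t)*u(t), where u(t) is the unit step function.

Standard Laplace transform pair:
e^(-at)*u(t) <-> 1/(s+a)
With a = 19: L{7*e^(-19t)*u(t)} = 7/(s+19), ROC: Re(s) > -19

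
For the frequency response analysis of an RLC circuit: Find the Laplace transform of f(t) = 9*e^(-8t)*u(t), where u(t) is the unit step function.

Standard Laplace transform pair:
e^(-at)*u(t) <-> 1/(s+a)
With a = 8: L{9*e^(-8t)*u(t)} = 9/(s+8), ROC: Re(s) > -8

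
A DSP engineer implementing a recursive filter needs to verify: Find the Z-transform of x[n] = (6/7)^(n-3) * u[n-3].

Time-shifting property: if X(z) = Z{x[n]}, then Z{x[n-d]} = z^(-d) * X(z)
X(z) = z/(z - 6/7) for x[n] = (6/7)^n * u[n]
Z{x[n-3]} = z^(-3) * z/(z - 6/7) = z^(-2)/(z - 6/7)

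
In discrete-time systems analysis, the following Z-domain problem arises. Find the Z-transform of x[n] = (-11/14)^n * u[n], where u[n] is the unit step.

The Z-transform of a^n * u[n] is z/(z-a) for |z| > |a|.
Here a = -11/14, so X(z) = z/(z - (-11/14)) = 14z/(14z + 11)
ROC: |z| > 11/14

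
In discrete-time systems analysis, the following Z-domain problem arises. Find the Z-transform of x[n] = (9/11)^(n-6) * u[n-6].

Time-shifting property: if X(z) = Z{x[n]}, then Z{x[n-d]} = z^(-d) * X(z)
X(z) = z/(z - 9/11) for x[n] = (9/11)^n * u[n]
Z{x[n-6]} = z^(-6) * z/(z - 9/11) = z^(-5)/(z - 9/11)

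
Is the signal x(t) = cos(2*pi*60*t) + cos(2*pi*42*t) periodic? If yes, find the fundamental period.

f1 = 60 Hz, f2 = 42 Hz
Period T1 = 1/60, T2 = 1/42
Ratio T1/T2 = 42/60, which is rational.
The signal is periodic with fundamental period T = 1/GCD(60,42) = 1/6 s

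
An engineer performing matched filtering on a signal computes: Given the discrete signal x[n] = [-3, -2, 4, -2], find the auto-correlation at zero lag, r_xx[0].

The auto-correlation at zero lag r_xx[0] equals the signal energy.
r_xx[0] = sum of x[n]^2 = (-3)^2 + (-2)^2 + 4^2 + (-2)^2
= 9 + 4 + 16 + 4 = 33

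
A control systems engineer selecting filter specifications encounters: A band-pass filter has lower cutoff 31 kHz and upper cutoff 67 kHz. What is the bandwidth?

Bandwidth = f_high - f_low
= 67 kHz - 31 kHz = 36 kHz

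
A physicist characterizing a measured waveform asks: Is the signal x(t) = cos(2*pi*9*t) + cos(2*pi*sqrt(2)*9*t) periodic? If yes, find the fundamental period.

f1 = 9 Hz, f2 = 9*sqrt(2) Hz
Ratio f2/f1 = sqrt(2), which is irrational.
Since the frequency ratio is irrational, no common period exists.
The signal is not periodic.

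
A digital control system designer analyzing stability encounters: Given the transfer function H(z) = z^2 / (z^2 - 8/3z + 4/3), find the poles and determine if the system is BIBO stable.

Poles are roots of the denominator: z^2 - 8/3z + 4/3 = 0.
Quadratic formula: z = [-(-8/3) +/- sqrt((-8/3)^2 - 4*(4/3))] / 2
Discriminant = 64/9 - 16/3 = 16/9; sqrt = 4/3.
z = (8/3 +/- 4/3) / 2 => z = 2 or z = 2/3.
|p1| = 2, |p2| = 2/3.
For BIBO stability, all poles must lie inside the unit circle (|p| < 1).
System is UNSTABLE since at least one |p| >= 1.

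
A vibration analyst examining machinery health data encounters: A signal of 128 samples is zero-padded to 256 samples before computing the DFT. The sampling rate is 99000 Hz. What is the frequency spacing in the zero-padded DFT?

Original DFT: N = 128, resolution = f_s/N = 99000/128 = 12375/16 Hz
Zero-padded DFT: N = 256, resolution = f_s/N = 99000/256 = 12375/32 Hz
Zero-padding interpolates the spectrum (finer frequency grid)
but does NOT improve the true spectral resolution (ability to resolve close frequencies).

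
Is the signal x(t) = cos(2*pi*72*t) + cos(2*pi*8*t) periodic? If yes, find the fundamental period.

f1 = 72 Hz, f2 = 8 Hz
Period T1 = 1/72, T2 = 1/8
Ratio T1/T2 = 8/72, which is rational.
The signal is periodic with fundamental period T = 1/GCD(72,8) = 1/8 s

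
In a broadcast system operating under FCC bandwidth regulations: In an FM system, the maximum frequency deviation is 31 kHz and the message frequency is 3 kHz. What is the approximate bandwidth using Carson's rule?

Carson's rule: BW = 2*(delta_f + f_m)
= 2*(31 + 3) kHz = 68 kHz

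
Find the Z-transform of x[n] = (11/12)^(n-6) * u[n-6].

Time-shifting property: if X(z) = Z{x[n]}, then Z{x[n-d]} = z^(-d) * X(z)
X(z) = z/(z - 11/12) for x[n] = (11/12)^n * u[n]
Z{x[n-6]} = z^(-6) * z/(z - 11/12) = z^(-5)/(z - 11/12)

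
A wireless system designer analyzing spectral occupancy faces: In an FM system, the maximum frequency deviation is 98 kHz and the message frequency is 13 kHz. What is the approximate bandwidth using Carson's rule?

Carson's rule: BW = 2*(delta_f + f_m)
= 2*(98 + 13) kHz = 222 kHz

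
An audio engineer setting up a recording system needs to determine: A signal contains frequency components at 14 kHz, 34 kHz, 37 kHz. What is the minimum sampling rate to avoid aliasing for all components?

The highest frequency component is f_max = 37 kHz.
Nyquist rate = 2 * f_max = 2 * 37 kHz = 74 kHz.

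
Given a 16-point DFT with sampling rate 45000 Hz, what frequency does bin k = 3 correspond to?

The frequency of DFT bin k is: f_k = k * f_s / N
f_3 = 3 * 45000 / 16 = 16875/2 Hz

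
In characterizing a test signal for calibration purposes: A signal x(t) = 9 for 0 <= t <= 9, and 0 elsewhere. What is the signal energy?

Energy = integral of |x(t)|^2 dt over the signal duration
= 9^2 * 9 = 81 * 9 = 729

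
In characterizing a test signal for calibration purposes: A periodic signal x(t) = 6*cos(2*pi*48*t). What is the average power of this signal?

Average power of A*cos(wt) is A^2/2.
P = 6^2 / 2 = 36/2 = 18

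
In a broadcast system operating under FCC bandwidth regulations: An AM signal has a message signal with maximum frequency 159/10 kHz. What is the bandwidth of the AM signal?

In AM (double-sideband), the bandwidth is twice the message frequency.
BW = 2 * f_m = 2 * 159/10 kHz = 159/5 kHz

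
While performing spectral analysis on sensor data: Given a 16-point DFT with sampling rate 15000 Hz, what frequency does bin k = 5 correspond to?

The frequency of DFT bin k is: f_k = k * f_s / N
f_5 = 5 * 15000 / 16 = 9375/2 Hz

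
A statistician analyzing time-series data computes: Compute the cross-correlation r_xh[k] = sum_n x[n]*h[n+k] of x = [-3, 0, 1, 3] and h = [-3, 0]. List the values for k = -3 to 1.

Both sequences indexed from 0 and zero outside their support.
Lags with overlap: k = -3 to 1.
  r_xh[-3] = x[3]*h[0] = -9
  r_xh[-2] = x[2]*h[0] + x[3]*h[1] = -3
  r_xh[-1] = x[1]*h[0] + x[2]*h[1] = 0
  r_xh[0] = x[0]*h[0] + x[1]*h[1] = 9
  r_xh[1] = x[0]*h[1] = 0
r_xh = [-9, -3, 0, 9, 0] (for k = -3, ..., 1)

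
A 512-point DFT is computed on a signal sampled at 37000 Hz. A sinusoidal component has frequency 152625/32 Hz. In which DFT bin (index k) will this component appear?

DFT frequency resolution = f_s/N = 37000/512 = 4625/64 Hz
Bin index k = f_signal / resolution = 152625/32 / 4625/64 = 66
The signal frequency 152625/32 Hz falls in DFT bin k = 66.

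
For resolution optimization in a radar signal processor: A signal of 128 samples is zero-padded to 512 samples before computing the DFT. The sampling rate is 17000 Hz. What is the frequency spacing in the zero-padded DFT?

Original DFT: N = 128, resolution = f_s/N = 17000/128 = 2125/16 Hz
Zero-padded DFT: N = 512, resolution = f_s/N = 17000/512 = 2125/64 Hz
Zero-padding interpolates the spectrum (finer frequency grid)
but does NOT improve the true spectral resolution (ability to resolve close frequencies).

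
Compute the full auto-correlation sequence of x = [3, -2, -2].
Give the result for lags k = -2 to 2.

r_xx[k] = sum_m x[m]*x[m+k], indexed from 0, for k = -2 to 2:
  r_xx[-2] = x[2]*x[0] = -6
  r_xx[-1] = x[1]*x[0] + x[2]*x[1] = -2
  r_xx[0] = x[0]*x[0] + x[1]*x[1] + x[2]*x[2] = 17
  r_xx[1] = x[0]*x[1] + x[1]*x[2] = -2
  r_xx[2] = x[0]*x[2] = -6
r_xx = [-6, -2, 17, -2, -6]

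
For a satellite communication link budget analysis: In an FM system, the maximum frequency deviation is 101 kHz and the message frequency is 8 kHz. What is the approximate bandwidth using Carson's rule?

Carson's rule: BW = 2*(delta_f + f_m)
= 2*(101 + 8) kHz = 218 kHz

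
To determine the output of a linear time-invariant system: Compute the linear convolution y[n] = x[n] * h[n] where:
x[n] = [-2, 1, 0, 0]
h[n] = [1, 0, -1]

y[n] = sum_k x[k]*h[n-k]. Output length = len(x) + len(h) - 1 = 4 + 3 - 1 = 6.
y[0] = -2*1 = -2
y[1] = 1*1 + -2*0 = 1
y[2] = 0*1 + 1*0 + -2*-1 = 2
y[3] = 0*1 + 0*0 + 1*-1 = -1
y[4] = 0*0 + 0*-1 = 0
y[5] = 0*-1 = 0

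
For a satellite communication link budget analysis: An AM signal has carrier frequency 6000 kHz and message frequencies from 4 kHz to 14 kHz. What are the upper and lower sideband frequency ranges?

Upper sideband (USB) = fc + [fm_low, fm_high] = 6000 + [4, 14] = [6004, 6014] kHz
Lower sideband (LSB) = fc - [fm_high, fm_low] = 6000 - [14, 4] = [5986, 5996] kHz
Total occupied spectrum: 5986 kHz to 6014 kHz (plus carrier at 6000 kHz)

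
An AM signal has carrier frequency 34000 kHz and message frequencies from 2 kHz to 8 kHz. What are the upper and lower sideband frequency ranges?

Upper sideband (USB) = fc + [fm_low, fm_high] = 34000 + [2, 8] = [34002, 34008] kHz
Lower sideband (LSB) = fc - [fm_high, fm_low] = 34000 - [8, 2] = [33992, 33998] kHz
Total occupied spectrum: 33992 kHz to 34008 kHz (plus carrier at 34000 kHz)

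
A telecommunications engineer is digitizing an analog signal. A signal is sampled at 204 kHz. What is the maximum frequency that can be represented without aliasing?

The maximum frequency that can be represented without aliasing
is the Nyquist frequency: f_max = f_s / 2 = 204 kHz / 2 = 102 kHz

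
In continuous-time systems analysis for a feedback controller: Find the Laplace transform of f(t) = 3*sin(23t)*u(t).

Standard pair: sin(wt)*u(t) <-> w/(s^2+w^2)
With w = 23: L{3*sin(23t)*u(t)} = 69/(s^2+529)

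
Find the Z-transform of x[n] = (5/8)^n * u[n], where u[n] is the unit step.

The Z-transform of a^n * u[n] is z/(z-a) for |z| > |a|.
Here a = 5/8, so X(z) = z/(z - (5/8)) = 8z/(8z - 5)
ROC: |z| > 5/8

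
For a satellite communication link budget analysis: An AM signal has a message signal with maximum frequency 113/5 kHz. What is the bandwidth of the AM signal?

In AM (double-sideband), the bandwidth is twice the message frequency.
BW = 2 * f_m = 2 * 113/5 kHz = 226/5 kHz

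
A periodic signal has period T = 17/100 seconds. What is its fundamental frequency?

The fundamental frequency is the reciprocal of the period.
f = 1/T = 1/(17/100) = 100/17 Hz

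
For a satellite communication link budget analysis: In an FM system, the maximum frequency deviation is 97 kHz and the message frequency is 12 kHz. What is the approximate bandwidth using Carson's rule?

Carson's rule: BW = 2*(delta_f + f_m)
= 2*(97 + 12) kHz = 218 kHz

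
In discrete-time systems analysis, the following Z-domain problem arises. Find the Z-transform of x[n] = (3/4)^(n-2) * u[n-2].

Time-shifting property: if X(z) = Z{x[n]}, then Z{x[n-d]} = z^(-d) * X(z)
X(z) = z/(z - 3/4) for x[n] = (3/4)^n * u[n]
Z{x[n-2]} = z^(-2) * z/(z - 3/4) = z^(-1)/(z - 3/4)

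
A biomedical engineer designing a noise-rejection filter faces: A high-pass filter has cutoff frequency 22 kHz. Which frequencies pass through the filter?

A high-pass filter passes all frequencies above the cutoff frequency 22 kHz and attenuates lower frequencies.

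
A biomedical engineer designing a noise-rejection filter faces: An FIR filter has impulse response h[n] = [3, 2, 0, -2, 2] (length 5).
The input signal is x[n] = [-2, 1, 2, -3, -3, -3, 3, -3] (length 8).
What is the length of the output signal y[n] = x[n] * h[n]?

For linear convolution, the output length is:
len(y) = len(x) + len(h) - 1 = 8 + 5 - 1 = 12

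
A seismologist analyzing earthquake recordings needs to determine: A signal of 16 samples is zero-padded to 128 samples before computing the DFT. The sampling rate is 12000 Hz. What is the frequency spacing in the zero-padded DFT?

Original DFT: N = 16, resolution = f_s/N = 12000/16 = 750 Hz
Zero-padded DFT: N = 128, resolution = f_s/N = 12000/128 = 375/4 Hz
Zero-padding interpolates the spectrum (finer frequency grid)
but does NOT improve the true spectral resolution (ability to resolve close frequencies).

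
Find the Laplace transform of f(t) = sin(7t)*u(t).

Standard pair: sin(wt)*u(t) <-> w/(s^2+w^2)
With w = 7: L{sin(7t)*u(t)} = 7/(s^2+49)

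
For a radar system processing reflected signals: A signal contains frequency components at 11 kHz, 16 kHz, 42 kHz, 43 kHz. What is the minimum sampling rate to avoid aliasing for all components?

The highest frequency component is f_max = 43 kHz.
Nyquist rate = 2 * f_max = 2 * 43 kHz = 86 kHz.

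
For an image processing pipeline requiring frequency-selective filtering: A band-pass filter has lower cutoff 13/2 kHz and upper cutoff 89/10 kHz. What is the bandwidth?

Bandwidth = f_high - f_low
= 89/10 kHz - 13/2 kHz = 12/5 kHz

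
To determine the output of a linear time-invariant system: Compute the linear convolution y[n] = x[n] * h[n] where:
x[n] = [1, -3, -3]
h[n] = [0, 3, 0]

y[n] = sum_k x[k]*h[n-k]. Output length = len(x) + len(h) - 1 = 3 + 3 - 1 = 5.
y[0] = 1*0 = 0
y[1] = -3*0 + 1*3 = 3
y[2] = -3*0 + -3*3 + 1*0 = -9
y[3] = -3*3 + -3*0 = -9
y[4] = -3*0 = 0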